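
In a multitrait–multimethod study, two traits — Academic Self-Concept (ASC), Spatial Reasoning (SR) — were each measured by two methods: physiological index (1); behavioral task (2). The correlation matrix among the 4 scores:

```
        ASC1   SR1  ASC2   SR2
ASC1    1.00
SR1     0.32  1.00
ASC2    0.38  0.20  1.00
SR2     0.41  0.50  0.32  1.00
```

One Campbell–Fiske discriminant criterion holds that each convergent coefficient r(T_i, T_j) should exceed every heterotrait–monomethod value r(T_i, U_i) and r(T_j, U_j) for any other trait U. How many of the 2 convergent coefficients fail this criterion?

0

Each convergent coefficient versus the relevant comparison correlations:
ASC (methods 1·2): 0.38 vs {0.32, 0.32} → pass.
SR (methods 1·2): 0.50 vs {0.32, 0.32} → pass.
0 of 2 fail.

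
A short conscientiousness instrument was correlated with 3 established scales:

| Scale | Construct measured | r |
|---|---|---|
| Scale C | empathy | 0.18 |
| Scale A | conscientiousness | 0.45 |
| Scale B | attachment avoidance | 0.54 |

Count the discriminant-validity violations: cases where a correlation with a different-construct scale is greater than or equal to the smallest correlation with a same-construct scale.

Convergent (same construct = conscientiousness): Scale A.
Smallest convergent = 0.45. Discriminant values: 0.18, 0.54; count ≥ 0.45 → 1.

1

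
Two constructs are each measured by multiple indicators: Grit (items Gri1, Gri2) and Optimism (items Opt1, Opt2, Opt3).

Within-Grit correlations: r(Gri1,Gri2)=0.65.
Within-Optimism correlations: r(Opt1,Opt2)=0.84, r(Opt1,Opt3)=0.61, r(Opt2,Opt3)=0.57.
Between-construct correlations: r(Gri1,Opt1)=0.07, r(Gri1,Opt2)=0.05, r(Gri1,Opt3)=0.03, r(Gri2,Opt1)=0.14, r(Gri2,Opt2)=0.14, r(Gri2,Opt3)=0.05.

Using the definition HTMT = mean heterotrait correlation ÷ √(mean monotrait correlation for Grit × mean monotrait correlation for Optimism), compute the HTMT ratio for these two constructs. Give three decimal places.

0.121

Mean between = 0.48/6 = 0.0800.
Mean within-Gri = 0.65/1 = 0.6500; mean within-Opt = 2.02/3 = 0.6733.
Geometric mean = √(0.6500 × 0.6733) = 0.6615.
HTMT = 0.0800 / 0.6615 = 0.121.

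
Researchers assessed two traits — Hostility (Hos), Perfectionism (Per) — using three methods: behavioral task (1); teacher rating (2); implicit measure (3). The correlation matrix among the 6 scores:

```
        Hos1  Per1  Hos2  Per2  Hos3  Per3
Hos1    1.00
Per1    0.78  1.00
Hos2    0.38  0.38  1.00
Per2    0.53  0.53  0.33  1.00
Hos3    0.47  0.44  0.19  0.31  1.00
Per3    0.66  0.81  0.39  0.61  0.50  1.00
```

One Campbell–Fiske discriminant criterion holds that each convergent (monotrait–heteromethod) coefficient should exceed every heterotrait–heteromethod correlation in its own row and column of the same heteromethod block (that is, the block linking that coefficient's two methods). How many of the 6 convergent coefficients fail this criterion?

4

Each convergent coefficient versus the relevant comparison correlations:
Hos (methods 1·2): 0.38 vs {0.53, 0.38} → fail.
Hos (methods 1·3): 0.47 vs {0.66, 0.44} → fail.
Hos (methods 2·3): 0.19 vs {0.39, 0.31} → fail.
Per (methods 1·2): 0.53 vs {0.38, 0.53} → fail.
Per (methods 1·3): 0.81 vs {0.44, 0.66} → pass.
Per (methods 2·3): 0.61 vs {0.31, 0.39} → pass.
4 of 6 fail.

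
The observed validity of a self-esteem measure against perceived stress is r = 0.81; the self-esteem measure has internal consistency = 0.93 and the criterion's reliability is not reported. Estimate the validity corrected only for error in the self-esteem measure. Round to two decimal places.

Single correction: r_c = r_obs / √r_xx = 0.81 / √0.93 = 0.81 / 0.9644 ≈ 0.84.

0.84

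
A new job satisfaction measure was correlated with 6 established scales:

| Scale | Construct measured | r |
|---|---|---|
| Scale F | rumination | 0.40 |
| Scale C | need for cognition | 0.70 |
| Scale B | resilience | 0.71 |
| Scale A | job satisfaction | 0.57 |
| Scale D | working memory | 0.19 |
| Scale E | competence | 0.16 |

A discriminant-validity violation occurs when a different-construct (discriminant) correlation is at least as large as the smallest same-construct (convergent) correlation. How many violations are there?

2

Convergent (same construct = job satisfaction): Scale A.
Smallest convergent = 0.57. Discriminant values: 0.40, 0.70, 0.71, 0.19, 0.16; count ≥ 0.57 → 2.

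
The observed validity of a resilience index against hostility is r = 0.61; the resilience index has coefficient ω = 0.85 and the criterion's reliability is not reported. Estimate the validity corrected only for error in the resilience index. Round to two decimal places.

0.66

Single correction: r_c = r_obs / √r_xx = 0.61 / √0.85 = 0.61 / 0.9220 ≈ 0.66.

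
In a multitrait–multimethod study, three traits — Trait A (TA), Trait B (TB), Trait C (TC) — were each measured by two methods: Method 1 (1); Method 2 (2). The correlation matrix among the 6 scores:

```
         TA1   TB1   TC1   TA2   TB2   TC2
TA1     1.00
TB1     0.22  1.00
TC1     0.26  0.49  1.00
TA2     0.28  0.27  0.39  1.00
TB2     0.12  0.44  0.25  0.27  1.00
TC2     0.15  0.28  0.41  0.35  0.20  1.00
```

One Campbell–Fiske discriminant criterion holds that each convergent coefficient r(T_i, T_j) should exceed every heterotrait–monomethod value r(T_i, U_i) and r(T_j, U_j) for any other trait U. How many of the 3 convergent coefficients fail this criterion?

3

Checking each validity diagonal entry against its comparison values:
TA (methods 1·2): 0.28 vs {0.22, 0.27, 0.26, 0.35} → fail.
TB (methods 1·2): 0.44 vs {0.22, 0.27, 0.49, 0.20} → fail.
TC (methods 1·2): 0.41 vs {0.26, 0.35, 0.49, 0.20} → fail.
3 of 3 fail.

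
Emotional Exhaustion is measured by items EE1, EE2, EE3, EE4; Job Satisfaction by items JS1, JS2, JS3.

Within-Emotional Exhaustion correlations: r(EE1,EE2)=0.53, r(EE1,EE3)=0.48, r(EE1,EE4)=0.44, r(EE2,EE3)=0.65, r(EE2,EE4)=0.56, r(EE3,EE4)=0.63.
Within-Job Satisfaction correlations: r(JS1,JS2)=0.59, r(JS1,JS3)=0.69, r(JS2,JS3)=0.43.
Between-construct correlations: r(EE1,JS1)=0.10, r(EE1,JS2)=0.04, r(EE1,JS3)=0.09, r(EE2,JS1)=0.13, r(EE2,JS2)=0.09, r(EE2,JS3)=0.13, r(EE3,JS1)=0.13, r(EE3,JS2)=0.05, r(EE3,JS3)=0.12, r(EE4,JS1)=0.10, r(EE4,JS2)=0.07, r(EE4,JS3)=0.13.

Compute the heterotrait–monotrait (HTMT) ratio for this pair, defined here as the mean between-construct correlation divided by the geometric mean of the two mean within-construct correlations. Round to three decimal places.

0.176

Mean between = 1.18/12 = 0.0983.
Mean within-EE = 3.29/6 = 0.5483; mean within-JS = 1.71/3 = 0.5700.
Geometric mean = √(0.5483 × 0.5700) = 0.5590.
HTMT = 0.0983 / 0.5590 = 0.176.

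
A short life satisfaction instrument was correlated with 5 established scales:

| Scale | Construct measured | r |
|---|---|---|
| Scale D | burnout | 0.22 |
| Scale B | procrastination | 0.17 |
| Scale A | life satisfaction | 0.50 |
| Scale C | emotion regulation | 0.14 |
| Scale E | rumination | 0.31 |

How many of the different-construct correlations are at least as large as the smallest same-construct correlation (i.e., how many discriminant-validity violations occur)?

0

Convergent (same construct = life satisfaction): Scale A.
Smallest convergent = 0.50. Discriminant values: 0.22, 0.17, 0.14, 0.31; count ≥ 0.50 → 0.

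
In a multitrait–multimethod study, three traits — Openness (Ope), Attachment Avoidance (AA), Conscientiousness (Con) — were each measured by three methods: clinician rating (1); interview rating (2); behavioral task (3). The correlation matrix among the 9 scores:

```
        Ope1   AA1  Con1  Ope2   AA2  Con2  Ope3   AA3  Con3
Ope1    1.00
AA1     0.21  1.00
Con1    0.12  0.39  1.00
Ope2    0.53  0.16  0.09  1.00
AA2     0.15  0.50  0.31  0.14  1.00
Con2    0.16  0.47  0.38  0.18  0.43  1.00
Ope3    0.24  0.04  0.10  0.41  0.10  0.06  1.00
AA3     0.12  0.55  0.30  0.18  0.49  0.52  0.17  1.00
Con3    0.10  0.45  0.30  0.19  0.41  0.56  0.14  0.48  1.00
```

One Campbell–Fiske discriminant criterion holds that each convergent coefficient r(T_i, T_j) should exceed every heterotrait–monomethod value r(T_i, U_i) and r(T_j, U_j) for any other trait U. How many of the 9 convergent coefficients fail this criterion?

Convergent coefficients and their comparison sets:
Ope (methods 1·2): 0.53 vs {0.21, 0.14, 0.12, 0.18} → pass.
Ope (methods 1·3): 0.24 vs {0.21, 0.17, 0.12, 0.14} → pass.
Ope (methods 2·3): 0.41 vs {0.14, 0.17, 0.18, 0.14} → pass.
AA (methods 1·2): 0.50 vs {0.21, 0.14, 0.39, 0.43} → pass.
AA (methods 1·3): 0.55 vs {0.21, 0.17, 0.39, 0.48} → pass.
AA (methods 2·3): 0.49 vs {0.14, 0.17, 0.43, 0.48} → pass.
Con (methods 1·2): 0.38 vs {0.12, 0.18, 0.39, 0.43} → fail.
Con (methods 1·3): 0.30 vs {0.12, 0.14, 0.39, 0.48} → fail.
Con (methods 2·3): 0.56 vs {0.18, 0.14, 0.43, 0.48} → pass.
2 of 9 fail.

2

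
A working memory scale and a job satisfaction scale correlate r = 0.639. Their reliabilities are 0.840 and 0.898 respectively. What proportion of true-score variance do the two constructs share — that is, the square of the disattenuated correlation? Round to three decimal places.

Disattenuated r = 0.639 / √(0.840 × 0.898) = 0.639 / 0.8685 = 0.7358.
Shared true-score variance = 0.7358² = 0.5414 ≈ 0.541.

0.541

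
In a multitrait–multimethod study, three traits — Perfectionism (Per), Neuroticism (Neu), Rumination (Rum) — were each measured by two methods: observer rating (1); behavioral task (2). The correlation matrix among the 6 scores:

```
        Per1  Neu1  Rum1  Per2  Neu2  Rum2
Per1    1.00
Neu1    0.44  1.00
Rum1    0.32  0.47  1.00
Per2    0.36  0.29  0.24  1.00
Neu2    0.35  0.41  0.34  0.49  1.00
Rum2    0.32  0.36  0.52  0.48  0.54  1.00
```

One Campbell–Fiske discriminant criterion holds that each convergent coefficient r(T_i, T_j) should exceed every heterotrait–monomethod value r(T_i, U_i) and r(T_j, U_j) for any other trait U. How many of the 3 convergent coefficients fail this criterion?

Checking each validity diagonal entry against its comparison values:
Per (methods 1·2): 0.36 vs {0.44, 0.49, 0.32, 0.48} → fail.
Neu (methods 1·2): 0.41 vs {0.44, 0.49, 0.47, 0.54} → fail.
Rum (methods 1·2): 0.52 vs {0.32, 0.48, 0.47, 0.54} → fail.
3 of 3 fail.

3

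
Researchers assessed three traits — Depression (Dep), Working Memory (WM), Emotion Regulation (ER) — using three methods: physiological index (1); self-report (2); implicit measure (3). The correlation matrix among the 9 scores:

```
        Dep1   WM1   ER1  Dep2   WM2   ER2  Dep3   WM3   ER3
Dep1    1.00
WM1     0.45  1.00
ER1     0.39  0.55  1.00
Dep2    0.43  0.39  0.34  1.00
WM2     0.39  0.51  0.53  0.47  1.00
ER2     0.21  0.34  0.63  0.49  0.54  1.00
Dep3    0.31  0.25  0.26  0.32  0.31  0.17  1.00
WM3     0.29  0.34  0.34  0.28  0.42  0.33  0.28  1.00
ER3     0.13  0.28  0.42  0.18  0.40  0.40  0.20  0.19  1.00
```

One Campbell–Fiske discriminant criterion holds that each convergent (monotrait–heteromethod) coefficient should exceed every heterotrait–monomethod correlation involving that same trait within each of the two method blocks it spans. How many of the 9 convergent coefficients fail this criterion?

8

Each convergent coefficient versus the relevant comparison correlations:
Dep (methods 1·2): 0.43 vs {0.45, 0.47, 0.39, 0.49} → fail.
Dep (methods 1·3): 0.31 vs {0.45, 0.28, 0.39, 0.20} → fail.
Dep (methods 2·3): 0.32 vs {0.47, 0.28, 0.49, 0.20} → fail.
WM (methods 1·2): 0.51 vs {0.45, 0.47, 0.55, 0.54} → fail.
WM (methods 1·3): 0.34 vs {0.45, 0.28, 0.55, 0.19} → fail.
WM (methods 2·3): 0.42 vs {0.47, 0.28, 0.54, 0.19} → fail.
ER (methods 1·2): 0.63 vs {0.39, 0.49, 0.55, 0.54} → pass.
ER (methods 1·3): 0.42 vs {0.39, 0.20, 0.55, 0.19} → fail.
ER (methods 2·3): 0.40 vs {0.49, 0.20, 0.54, 0.19} → fail.
8 of 9 fail.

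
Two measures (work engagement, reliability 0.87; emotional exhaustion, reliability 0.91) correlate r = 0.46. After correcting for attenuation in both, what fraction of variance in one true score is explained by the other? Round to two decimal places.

Disattenuated r = 0.46 / √(0.87 × 0.91) = 0.46 / 0.8898 = 0.5170.
Shared true-score variance = 0.5170² = 0.2673 ≈ 0.27.

0.27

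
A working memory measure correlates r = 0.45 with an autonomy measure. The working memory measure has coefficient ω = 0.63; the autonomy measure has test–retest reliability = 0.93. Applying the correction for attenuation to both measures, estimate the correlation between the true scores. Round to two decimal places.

0.59

r_true = r_obs / √(r_xx · r_yy) = 0.45 / √(0.63 × 0.93) = 0.45 / √0.5859 = 0.45 / 0.7654 ≈ 0.59.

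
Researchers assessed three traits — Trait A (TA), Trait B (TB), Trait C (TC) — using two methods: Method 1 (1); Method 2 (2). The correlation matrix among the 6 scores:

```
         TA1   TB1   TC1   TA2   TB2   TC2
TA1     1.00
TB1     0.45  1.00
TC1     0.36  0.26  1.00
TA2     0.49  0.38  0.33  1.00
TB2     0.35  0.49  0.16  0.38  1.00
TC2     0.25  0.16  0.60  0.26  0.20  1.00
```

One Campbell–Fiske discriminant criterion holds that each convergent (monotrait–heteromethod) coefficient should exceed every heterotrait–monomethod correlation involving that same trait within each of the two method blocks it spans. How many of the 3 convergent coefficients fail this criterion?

Checking each validity diagonal entry against its comparison values:
TA (methods 1·2): 0.49 vs {0.45, 0.38, 0.36, 0.26} → pass.
TB (methods 1·2): 0.49 vs {0.45, 0.38, 0.26, 0.20} → pass.
TC (methods 1·2): 0.60 vs {0.36, 0.26, 0.26, 0.20} → pass.
0 of 3 fail.

0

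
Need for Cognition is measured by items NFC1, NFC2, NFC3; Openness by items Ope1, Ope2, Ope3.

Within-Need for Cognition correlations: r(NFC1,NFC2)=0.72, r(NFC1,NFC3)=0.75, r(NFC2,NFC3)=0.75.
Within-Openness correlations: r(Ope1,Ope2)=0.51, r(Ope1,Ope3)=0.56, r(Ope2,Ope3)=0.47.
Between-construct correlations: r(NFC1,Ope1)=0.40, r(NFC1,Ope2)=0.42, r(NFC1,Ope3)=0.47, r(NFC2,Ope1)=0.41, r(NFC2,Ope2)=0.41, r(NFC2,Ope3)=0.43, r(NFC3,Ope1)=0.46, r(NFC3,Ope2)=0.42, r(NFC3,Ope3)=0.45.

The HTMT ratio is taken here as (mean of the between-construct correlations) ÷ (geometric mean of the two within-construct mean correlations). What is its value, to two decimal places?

Mean between = 3.87/9 = 0.4300.
Mean within-NFC = 2.22/3 = 0.7400; mean within-Ope = 1.54/3 = 0.5133.
Geometric mean = √(0.7400 × 0.5133) = 0.6163.
HTMT = 0.4300 / 0.6163 = 0.70.

0.70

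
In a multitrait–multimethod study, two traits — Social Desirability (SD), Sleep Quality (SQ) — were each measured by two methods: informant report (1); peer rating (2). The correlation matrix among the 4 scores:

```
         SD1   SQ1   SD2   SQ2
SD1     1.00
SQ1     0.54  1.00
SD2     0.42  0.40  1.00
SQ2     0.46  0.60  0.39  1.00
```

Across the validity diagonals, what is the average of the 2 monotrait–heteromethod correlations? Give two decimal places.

0.51

Convergent values: 0.42, 0.60; mean = 1.02/2 = 0.51.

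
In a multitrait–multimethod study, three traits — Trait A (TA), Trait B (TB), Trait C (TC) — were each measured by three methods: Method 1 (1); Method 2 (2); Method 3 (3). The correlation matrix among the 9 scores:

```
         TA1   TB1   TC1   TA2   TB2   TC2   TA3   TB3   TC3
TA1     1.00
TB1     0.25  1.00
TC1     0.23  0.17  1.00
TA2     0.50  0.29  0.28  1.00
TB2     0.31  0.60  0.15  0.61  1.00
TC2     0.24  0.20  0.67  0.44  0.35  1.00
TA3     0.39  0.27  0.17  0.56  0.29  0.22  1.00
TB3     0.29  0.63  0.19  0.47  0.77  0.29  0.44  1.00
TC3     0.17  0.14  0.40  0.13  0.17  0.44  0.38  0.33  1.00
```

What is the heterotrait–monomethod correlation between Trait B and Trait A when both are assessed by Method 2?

0.61

Different traits, same method: r(TB2, TA2) = 0.61.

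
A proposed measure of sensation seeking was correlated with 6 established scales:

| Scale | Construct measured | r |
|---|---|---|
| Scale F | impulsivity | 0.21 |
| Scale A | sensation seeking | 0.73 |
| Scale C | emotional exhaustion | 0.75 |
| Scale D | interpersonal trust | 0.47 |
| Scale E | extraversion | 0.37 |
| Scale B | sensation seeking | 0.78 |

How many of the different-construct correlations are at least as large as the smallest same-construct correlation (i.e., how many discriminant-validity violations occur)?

1

Convergent (same construct = sensation seeking): Scale A, Scale B.
Smallest convergent = 0.73. Discriminant values: 0.21, 0.75, 0.47, 0.37; count ≥ 0.73 → 1.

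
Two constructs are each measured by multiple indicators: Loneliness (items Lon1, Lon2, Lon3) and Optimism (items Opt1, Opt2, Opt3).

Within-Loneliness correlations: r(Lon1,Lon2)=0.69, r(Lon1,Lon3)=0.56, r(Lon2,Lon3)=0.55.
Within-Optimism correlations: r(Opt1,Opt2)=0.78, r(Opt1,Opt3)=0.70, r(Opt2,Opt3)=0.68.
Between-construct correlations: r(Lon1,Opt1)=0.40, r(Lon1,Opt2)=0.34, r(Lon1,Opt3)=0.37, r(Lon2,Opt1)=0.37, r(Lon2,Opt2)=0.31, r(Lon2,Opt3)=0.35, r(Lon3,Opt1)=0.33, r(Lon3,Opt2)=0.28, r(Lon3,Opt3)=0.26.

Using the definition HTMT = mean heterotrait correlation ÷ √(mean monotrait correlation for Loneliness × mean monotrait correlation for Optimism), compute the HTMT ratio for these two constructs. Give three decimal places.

Mean heterotrait r = 3.01/9 = 0.3344.
Mean within-Lon = 1.80/3 = 0.6000; mean within-Opt = 2.16/3 = 0.7200.
Geometric mean = √(0.6000 × 0.7200) = 0.6573.
HTMT = 0.3344 / 0.6573 = 0.509.

0.509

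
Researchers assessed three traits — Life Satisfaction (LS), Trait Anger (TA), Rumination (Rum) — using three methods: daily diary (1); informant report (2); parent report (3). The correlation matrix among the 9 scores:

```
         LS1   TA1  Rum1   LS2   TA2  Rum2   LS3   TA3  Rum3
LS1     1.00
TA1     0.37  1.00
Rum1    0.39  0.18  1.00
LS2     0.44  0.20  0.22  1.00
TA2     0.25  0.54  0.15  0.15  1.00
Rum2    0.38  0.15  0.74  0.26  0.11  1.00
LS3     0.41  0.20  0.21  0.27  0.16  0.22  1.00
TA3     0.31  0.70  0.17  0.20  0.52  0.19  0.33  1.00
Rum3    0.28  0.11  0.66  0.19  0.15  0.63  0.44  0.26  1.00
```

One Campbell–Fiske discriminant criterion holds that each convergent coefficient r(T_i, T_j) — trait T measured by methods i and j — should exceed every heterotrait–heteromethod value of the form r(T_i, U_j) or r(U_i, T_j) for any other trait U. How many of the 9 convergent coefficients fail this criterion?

0

Convergent coefficients and their comparison sets:
LS (methods 1·2): 0.44 vs {0.25, 0.20, 0.38, 0.22} → pass.
LS (methods 1·3): 0.41 vs {0.31, 0.20, 0.28, 0.21} → pass.
LS (methods 2·3): 0.27 vs {0.20, 0.16, 0.19, 0.22} → pass.
TA (methods 1·2): 0.54 vs {0.20, 0.25, 0.15, 0.15} → pass.
TA (methods 1·3): 0.70 vs {0.20, 0.31, 0.11, 0.17} → pass.
TA (methods 2·3): 0.52 vs {0.16, 0.20, 0.15, 0.19} → pass.
Rum (methods 1·2): 0.74 vs {0.22, 0.38, 0.15, 0.15} → pass.
Rum (methods 1·3): 0.66 vs {0.21, 0.28, 0.17, 0.11} → pass.
Rum (methods 2·3): 0.63 vs {0.22, 0.19, 0.19, 0.15} → pass.
0 of 9 fail.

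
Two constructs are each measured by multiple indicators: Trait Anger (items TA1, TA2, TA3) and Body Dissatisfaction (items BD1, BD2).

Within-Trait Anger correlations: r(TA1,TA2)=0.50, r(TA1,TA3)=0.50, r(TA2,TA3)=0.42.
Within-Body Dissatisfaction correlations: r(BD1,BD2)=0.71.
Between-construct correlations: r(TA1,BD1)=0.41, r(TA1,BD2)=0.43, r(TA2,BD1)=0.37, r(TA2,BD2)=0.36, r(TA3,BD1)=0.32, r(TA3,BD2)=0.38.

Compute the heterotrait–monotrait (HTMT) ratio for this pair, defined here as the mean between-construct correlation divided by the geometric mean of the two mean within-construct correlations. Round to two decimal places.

0.65

Mean heterotrait r = 2.27/6 = 0.3783.
Mean within-TA = 1.42/3 = 0.4733; mean within-BD = 0.71/1 = 0.7100.
Geometric mean = √(0.4733 × 0.7100) = 0.5797.
HTMT = 0.3783 / 0.5797 = 0.65.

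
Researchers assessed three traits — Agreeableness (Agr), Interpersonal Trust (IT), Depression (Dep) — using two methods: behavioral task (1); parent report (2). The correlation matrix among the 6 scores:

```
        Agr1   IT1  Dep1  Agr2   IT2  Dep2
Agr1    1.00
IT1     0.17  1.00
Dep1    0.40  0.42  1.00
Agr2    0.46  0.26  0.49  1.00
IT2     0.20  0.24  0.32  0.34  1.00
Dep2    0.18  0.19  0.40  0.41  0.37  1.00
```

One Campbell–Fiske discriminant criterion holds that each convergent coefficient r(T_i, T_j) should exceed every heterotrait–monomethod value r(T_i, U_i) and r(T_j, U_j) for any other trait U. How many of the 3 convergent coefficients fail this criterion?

2

Each convergent coefficient versus the relevant comparison correlations:
Agr (methods 1·2): 0.46 vs {0.17, 0.34, 0.40, 0.41} → pass.
IT (methods 1·2): 0.24 vs {0.17, 0.34, 0.42, 0.37} → fail.
Dep (methods 1·2): 0.40 vs {0.40, 0.41, 0.42, 0.37} → fail.
2 of 3 fail.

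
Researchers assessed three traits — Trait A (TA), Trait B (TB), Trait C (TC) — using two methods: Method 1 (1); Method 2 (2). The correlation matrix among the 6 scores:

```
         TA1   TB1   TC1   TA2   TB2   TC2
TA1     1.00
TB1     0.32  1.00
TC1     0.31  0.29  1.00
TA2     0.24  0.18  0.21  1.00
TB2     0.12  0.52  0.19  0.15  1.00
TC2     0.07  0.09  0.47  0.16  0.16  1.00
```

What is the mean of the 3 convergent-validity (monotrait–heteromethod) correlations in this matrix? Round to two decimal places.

0.41

Convergent values: 0.24, 0.52, 0.47; mean = 1.23/3 = 0.41.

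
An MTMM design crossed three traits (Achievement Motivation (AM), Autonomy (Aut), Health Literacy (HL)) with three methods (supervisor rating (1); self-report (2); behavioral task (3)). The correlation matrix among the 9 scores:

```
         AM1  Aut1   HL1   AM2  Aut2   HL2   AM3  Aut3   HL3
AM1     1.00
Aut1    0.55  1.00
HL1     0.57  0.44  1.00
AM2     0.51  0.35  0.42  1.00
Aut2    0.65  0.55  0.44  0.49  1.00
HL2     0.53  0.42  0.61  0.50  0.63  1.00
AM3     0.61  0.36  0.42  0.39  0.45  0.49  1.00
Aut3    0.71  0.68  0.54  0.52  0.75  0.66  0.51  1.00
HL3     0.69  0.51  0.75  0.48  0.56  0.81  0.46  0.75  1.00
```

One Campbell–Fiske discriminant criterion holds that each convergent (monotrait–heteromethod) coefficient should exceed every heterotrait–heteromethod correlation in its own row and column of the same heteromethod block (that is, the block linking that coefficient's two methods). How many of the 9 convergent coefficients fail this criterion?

5

Convergent coefficients and their comparison sets:
AM (methods 1·2): 0.51 vs {0.65, 0.35, 0.53, 0.42} → fail.
AM (methods 1·3): 0.61 vs {0.71, 0.36, 0.69, 0.42} → fail.
AM (methods 2·3): 0.39 vs {0.52, 0.45, 0.48, 0.49} → fail.
Aut (methods 1·2): 0.55 vs {0.35, 0.65, 0.42, 0.44} → fail.
Aut (methods 1·3): 0.68 vs {0.36, 0.71, 0.51, 0.54} → fail.
Aut (methods 2·3): 0.75 vs {0.45, 0.52, 0.56, 0.66} → pass.
HL (methods 1·2): 0.61 vs {0.42, 0.53, 0.44, 0.42} → pass.
HL (methods 1·3): 0.75 vs {0.42, 0.69, 0.54, 0.51} → pass.
HL (methods 2·3): 0.81 vs {0.49, 0.48, 0.66, 0.56} → pass.
5 of 9 fail.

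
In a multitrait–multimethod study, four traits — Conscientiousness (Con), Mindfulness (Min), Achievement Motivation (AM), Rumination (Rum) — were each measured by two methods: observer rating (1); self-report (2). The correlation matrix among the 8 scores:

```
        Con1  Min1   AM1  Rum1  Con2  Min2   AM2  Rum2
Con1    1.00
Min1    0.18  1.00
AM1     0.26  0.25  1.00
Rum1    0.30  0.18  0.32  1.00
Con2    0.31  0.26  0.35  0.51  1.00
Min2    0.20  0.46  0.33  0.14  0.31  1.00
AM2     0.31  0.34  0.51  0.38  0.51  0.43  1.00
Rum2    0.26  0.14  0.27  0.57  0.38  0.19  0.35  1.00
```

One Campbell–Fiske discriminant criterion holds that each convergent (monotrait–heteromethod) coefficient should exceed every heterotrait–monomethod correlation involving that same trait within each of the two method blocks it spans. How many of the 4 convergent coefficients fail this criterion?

2

Checking each validity diagonal entry against its comparison values:
Con (methods 1·2): 0.31 vs {0.18, 0.31, 0.26, 0.51, 0.30, 0.38} → fail.
Min (methods 1·2): 0.46 vs {0.18, 0.31, 0.25, 0.43, 0.18, 0.19} → pass.
AM (methods 1·2): 0.51 vs {0.26, 0.51, 0.25, 0.43, 0.32, 0.35} → fail.
Rum (methods 1·2): 0.57 vs {0.30, 0.38, 0.18, 0.19, 0.32, 0.35} → pass.
2 of 4 fail.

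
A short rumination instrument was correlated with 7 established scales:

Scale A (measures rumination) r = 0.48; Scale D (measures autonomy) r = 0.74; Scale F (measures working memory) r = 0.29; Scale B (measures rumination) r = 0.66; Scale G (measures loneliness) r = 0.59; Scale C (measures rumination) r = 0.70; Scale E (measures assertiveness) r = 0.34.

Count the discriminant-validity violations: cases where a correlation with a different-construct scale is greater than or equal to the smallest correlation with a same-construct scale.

Convergent (same construct = rumination): Scale A, Scale B, Scale C.
Smallest convergent = 0.48. Discriminant values: 0.74, 0.29, 0.59, 0.34; count ≥ 0.48 → 2.

2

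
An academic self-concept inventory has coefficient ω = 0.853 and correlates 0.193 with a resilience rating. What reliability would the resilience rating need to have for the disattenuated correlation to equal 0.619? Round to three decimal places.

r_true = r_obs / √(r_xx · r_yy) ⇒ 0.619 = 0.193 / √(0.853 · r_yy).
√(0.853 · r_yy) = 0.193 / 0.619 = 0.3118; 0.853 · r_yy = 0.0972; r_yy = 0.0972 / 0.853 ≈ 0.114.

0.114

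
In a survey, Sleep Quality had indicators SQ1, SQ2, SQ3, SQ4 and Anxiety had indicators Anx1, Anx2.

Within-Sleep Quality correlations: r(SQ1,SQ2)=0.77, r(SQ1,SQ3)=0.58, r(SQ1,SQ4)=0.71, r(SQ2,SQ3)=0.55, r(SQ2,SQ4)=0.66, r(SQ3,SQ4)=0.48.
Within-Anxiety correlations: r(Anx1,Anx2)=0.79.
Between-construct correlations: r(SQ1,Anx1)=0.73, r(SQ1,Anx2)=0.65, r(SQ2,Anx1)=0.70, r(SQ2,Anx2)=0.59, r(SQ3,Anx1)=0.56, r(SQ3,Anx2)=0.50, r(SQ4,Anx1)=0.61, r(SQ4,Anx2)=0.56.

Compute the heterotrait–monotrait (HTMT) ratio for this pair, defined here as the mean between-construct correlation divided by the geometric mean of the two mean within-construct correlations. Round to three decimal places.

0.872

Mean between = 4.90/8 = 0.6125.
Mean within-SQ = 3.75/6 = 0.6250; mean within-Anx = 0.79/1 = 0.7900.
Geometric mean = √(0.6250 × 0.7900) = 0.7027.
HTMT = 0.6125 / 0.7027 = 0.872.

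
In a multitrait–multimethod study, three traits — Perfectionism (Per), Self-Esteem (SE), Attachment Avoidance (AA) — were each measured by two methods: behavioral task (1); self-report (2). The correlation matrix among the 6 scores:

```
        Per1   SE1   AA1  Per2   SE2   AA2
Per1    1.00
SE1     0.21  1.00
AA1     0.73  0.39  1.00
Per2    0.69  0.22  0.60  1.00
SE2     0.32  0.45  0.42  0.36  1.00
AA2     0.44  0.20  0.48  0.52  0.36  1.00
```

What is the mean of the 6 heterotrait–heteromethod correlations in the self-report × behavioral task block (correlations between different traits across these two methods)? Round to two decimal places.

0.37

HTHM values (method 2 × method 1): 0.22, 0.60, 0.32, 0.42, 0.44, 0.20; mean = 2.20/6 = 0.37.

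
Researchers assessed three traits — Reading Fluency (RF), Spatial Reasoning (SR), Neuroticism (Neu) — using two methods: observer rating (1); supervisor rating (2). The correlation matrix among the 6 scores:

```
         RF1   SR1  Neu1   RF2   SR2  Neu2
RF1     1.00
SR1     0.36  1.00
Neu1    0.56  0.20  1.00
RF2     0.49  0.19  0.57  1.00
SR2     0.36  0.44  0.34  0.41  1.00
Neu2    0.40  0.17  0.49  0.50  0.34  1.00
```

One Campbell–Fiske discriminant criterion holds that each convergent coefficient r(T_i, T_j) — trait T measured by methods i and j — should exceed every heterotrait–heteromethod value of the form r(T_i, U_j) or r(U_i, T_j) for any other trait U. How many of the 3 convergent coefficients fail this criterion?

Each convergent coefficient versus the relevant comparison correlations:
RF (methods 1·2): 0.49 vs {0.36, 0.19, 0.40, 0.57} → fail.
SR (methods 1·2): 0.44 vs {0.19, 0.36, 0.17, 0.34} → pass.
Neu (methods 1·2): 0.49 vs {0.57, 0.40, 0.34, 0.17} → fail.
2 of 3 fail.

2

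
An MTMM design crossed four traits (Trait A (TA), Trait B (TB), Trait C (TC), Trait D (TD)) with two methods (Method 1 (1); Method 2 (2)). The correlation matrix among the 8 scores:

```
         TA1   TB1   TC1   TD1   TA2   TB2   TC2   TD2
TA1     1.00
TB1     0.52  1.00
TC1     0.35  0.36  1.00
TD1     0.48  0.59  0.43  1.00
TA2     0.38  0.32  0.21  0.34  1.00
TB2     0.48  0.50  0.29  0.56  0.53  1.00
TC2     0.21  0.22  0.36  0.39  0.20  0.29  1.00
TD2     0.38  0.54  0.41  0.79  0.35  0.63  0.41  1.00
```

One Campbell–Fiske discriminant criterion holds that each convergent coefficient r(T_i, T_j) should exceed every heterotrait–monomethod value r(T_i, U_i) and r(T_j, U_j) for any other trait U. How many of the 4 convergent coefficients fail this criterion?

3

Convergent coefficients and their comparison sets:
TA (methods 1·2): 0.38 vs {0.52, 0.53, 0.35, 0.20, 0.48, 0.35} → fail.
TB (methods 1·2): 0.50 vs {0.52, 0.53, 0.36, 0.29, 0.59, 0.63} → fail.
TC (methods 1·2): 0.36 vs {0.35, 0.20, 0.36, 0.29, 0.43, 0.41} → fail.
TD (methods 1·2): 0.79 vs {0.48, 0.35, 0.59, 0.63, 0.43, 0.41} → pass.
3 of 4 fail.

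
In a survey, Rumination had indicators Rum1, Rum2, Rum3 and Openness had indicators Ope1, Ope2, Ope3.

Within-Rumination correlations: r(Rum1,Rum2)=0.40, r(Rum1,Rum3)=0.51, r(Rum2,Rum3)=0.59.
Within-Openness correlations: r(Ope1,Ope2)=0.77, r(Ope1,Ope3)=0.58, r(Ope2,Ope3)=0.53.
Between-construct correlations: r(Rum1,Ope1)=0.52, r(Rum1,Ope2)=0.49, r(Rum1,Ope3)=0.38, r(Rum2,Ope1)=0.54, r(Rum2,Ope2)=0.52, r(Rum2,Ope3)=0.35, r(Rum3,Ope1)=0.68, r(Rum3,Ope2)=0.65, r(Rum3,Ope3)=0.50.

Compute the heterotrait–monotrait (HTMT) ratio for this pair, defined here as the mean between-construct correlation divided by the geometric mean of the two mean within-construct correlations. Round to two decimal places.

Mean between = 4.63/9 = 0.5144.
Mean within-Rum = 1.50/3 = 0.5000; mean within-Ope = 1.88/3 = 0.6267.
Geometric mean = √(0.5000 × 0.6267) = 0.5598.
HTMT = 0.5144 / 0.5598 = 0.92.

0.92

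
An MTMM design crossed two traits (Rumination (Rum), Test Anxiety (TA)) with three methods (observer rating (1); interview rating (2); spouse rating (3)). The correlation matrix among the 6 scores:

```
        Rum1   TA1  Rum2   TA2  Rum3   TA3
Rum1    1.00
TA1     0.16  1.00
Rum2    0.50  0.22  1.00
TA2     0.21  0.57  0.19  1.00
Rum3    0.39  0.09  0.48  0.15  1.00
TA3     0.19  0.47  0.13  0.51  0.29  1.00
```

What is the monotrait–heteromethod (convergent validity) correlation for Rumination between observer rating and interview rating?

Same trait (Rum), different methods: r(Rum1, Rum2) = 0.50.

0.50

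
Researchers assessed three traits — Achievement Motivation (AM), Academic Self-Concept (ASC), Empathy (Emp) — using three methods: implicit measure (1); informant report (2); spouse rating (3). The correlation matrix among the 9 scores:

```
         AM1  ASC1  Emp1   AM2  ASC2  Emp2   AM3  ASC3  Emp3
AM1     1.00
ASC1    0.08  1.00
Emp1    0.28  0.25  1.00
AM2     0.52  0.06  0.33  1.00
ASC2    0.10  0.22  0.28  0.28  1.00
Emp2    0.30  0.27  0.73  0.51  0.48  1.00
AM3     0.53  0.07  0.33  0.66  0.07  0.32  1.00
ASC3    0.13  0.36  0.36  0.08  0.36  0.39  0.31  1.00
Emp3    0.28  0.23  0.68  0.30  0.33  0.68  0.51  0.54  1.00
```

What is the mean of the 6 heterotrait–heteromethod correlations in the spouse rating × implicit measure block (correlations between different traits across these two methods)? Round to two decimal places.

0.23

HTHM values (method 3 × method 1): 0.07, 0.33, 0.13, 0.36, 0.28, 0.23; mean = 1.40/6 = 0.23.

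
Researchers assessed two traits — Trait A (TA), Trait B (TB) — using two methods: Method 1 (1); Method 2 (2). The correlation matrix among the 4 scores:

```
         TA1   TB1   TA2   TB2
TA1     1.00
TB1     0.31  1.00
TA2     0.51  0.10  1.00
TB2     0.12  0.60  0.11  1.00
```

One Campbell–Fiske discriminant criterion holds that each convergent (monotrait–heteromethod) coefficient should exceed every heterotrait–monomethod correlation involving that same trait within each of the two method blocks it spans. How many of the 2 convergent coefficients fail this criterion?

Checking each validity diagonal entry against its comparison values:
TA (methods 1·2): 0.51 vs {0.31, 0.11} → pass.
TB (methods 1·2): 0.60 vs {0.31, 0.11} → pass.
0 of 2 fail.

0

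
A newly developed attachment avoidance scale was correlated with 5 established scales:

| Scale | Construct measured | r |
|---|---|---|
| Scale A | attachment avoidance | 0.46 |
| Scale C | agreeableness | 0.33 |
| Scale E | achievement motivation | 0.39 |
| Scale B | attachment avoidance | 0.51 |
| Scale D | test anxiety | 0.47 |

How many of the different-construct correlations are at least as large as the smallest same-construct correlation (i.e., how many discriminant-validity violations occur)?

1

Convergent (same construct = attachment avoidance): Scale A, Scale B.
Smallest convergent = 0.46. Discriminant values: 0.33, 0.39, 0.47; count ≥ 0.46 → 1.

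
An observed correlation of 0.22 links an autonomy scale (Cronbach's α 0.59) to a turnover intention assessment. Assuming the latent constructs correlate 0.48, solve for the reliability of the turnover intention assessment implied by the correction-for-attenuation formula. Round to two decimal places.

0.36

r_true = r_obs / √(r_xx · r_yy) ⇒ 0.48 = 0.22 / √(0.59 · r_yy).
√(0.59 · r_yy) = 0.22 / 0.48 = 0.4583; 0.59 · r_yy = 0.2100; r_yy = 0.2100 / 0.59 ≈ 0.36.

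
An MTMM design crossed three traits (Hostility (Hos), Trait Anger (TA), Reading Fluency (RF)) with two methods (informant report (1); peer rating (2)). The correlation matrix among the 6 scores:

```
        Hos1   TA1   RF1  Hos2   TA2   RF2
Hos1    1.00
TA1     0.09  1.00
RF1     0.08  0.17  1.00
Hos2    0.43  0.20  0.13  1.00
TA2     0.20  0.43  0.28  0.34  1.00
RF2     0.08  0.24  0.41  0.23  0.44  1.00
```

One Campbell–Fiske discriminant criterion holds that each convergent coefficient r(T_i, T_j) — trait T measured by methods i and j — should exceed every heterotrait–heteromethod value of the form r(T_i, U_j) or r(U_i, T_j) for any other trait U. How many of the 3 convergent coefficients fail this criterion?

0

Checking each validity diagonal entry against its comparison values:
Hos (methods 1·2): 0.43 vs {0.20, 0.20, 0.08, 0.13} → pass.
TA (methods 1·2): 0.43 vs {0.20, 0.20, 0.24, 0.28} → pass.
RF (methods 1·2): 0.41 vs {0.13, 0.08, 0.28, 0.24} → pass.
0 of 3 fail.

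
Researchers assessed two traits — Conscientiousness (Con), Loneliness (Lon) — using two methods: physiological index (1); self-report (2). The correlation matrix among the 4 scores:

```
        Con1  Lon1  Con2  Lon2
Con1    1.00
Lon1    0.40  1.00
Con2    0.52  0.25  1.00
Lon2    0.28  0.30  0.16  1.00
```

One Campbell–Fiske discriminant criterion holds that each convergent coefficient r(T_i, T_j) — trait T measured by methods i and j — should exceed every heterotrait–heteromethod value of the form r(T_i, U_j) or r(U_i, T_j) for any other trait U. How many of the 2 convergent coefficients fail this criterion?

Checking each validity diagonal entry against its comparison values:
Con (methods 1·2): 0.52 vs {0.28, 0.25} → pass.
Lon (methods 1·2): 0.30 vs {0.25, 0.28} → pass.
0 of 2 fail.

0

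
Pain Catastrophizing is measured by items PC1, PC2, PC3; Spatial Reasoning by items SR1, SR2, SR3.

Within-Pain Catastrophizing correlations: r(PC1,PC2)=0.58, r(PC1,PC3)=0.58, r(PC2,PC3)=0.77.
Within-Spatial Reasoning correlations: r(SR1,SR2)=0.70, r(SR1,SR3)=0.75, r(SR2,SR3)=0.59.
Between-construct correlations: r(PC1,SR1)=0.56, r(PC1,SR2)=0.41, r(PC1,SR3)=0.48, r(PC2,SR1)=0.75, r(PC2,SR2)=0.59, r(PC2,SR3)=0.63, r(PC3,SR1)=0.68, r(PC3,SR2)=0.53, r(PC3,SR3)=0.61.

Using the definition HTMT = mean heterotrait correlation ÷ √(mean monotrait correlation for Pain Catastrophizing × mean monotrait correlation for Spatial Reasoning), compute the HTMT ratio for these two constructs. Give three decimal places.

Mean heterotrait r = 5.24/9 = 0.5822.
Mean within-PC = 1.93/3 = 0.6433; mean within-SR = 2.04/3 = 0.6800.
Geometric mean = √(0.6433 × 0.6800) = 0.6614.
HTMT = 0.5822 / 0.6614 = 0.880.

0.880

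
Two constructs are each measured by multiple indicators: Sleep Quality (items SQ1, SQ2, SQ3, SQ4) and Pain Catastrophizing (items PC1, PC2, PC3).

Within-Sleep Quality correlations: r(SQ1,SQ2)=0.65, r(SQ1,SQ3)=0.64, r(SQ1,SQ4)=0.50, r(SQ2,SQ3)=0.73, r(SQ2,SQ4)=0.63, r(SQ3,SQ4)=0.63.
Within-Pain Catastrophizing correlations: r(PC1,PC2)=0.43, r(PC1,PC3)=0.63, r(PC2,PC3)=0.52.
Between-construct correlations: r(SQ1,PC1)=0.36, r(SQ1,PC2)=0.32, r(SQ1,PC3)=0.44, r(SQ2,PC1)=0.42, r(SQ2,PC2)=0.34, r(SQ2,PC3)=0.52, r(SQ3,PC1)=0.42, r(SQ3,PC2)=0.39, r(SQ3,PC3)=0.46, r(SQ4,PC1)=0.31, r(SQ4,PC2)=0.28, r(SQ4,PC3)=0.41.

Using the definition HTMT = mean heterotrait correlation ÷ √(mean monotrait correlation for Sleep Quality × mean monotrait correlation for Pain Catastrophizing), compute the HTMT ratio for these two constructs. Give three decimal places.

Mean heterotrait r = 4.67/12 = 0.3892.
Mean within-SQ = 3.78/6 = 0.6300; mean within-PC = 1.58/3 = 0.5267.
Geometric mean = √(0.6300 × 0.5267) = 0.5760.
HTMT = 0.3892 / 0.5760 = 0.676.

0.676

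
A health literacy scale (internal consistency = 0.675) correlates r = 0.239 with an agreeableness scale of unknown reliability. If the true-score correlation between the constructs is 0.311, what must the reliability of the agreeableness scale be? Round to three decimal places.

r_true = r_obs / √(r_xx · r_yy) ⇒ 0.311 = 0.239 / √(0.675 · r_yy).
√(0.675 · r_yy) = 0.239 / 0.311 = 0.7685; 0.675 · r_yy = 0.5906; r_yy = 0.5906 / 0.675 ≈ 0.875.

0.875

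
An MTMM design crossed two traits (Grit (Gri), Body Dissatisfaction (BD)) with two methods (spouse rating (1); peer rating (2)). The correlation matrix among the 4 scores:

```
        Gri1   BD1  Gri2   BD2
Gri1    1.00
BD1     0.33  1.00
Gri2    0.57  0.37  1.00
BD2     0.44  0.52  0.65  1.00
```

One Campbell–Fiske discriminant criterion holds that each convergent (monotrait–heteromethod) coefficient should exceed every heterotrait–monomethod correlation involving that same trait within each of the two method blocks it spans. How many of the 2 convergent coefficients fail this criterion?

Convergent coefficients and their comparison sets:
Gri (methods 1·2): 0.57 vs {0.33, 0.65} → fail.
BD (methods 1·2): 0.52 vs {0.33, 0.65} → fail.
2 of 2 fail.

2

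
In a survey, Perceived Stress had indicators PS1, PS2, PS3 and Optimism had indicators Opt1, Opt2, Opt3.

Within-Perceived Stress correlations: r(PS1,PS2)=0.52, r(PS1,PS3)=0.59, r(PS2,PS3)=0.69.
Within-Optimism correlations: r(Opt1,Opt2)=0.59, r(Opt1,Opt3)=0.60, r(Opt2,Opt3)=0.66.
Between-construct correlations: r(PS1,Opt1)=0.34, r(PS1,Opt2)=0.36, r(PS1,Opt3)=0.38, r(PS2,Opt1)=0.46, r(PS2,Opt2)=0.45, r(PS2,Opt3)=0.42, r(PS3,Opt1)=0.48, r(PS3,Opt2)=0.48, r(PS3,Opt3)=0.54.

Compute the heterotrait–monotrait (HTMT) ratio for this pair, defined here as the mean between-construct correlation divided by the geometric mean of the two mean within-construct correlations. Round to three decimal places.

0.714

Mean between = 3.91/9 = 0.4344.
Mean within-PS = 1.80/3 = 0.6000; mean within-Opt = 1.85/3 = 0.6167.
Geometric mean = √(0.6000 × 0.6167) = 0.6083.
HTMT = 0.4344 / 0.6083 = 0.714.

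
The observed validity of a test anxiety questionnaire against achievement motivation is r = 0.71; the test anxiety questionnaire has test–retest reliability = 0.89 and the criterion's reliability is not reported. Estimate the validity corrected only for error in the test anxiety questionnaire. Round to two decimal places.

0.75

Single correction: r_c = r_obs / √r_xx = 0.71 / √0.89 = 0.71 / 0.9434 ≈ 0.75.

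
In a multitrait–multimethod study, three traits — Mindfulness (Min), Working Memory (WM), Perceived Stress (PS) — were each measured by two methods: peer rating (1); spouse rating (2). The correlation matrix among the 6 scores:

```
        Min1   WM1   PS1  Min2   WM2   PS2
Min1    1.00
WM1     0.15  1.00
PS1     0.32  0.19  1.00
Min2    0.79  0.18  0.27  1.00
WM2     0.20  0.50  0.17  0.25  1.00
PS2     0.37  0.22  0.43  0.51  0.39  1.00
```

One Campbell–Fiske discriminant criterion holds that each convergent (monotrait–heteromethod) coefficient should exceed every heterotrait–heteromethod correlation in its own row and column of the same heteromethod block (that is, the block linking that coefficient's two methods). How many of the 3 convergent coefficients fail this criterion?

Each convergent coefficient versus the relevant comparison correlations:
Min (methods 1·2): 0.79 vs {0.20, 0.18, 0.37, 0.27} → pass.
WM (methods 1·2): 0.50 vs {0.18, 0.20, 0.22, 0.17} → pass.
PS (methods 1·2): 0.43 vs {0.27, 0.37, 0.17, 0.22} → pass.
0 of 3 fail.

0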